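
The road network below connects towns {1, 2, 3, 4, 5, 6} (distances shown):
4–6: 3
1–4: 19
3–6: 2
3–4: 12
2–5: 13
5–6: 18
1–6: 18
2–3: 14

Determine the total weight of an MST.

50

Prim, starting at 3.
Step 1: cheapest edge leaving the tree is 3–6 (2); add 6.
Step 2: cheapest edge leaving the tree is 4–6 (3); add 4.
Step 3: cheapest edge leaving the tree is 2–3 (14); add 2.
Step 4: cheapest edge leaving the tree is 2–5 (13); add 5.
Step 5: cheapest edge leaving the tree is 1–6 (18); add 1.
MST edges: 3–6, 4–6, 2–3, 2–5, 1–6; total weight 2+3+14+13+18 = 50.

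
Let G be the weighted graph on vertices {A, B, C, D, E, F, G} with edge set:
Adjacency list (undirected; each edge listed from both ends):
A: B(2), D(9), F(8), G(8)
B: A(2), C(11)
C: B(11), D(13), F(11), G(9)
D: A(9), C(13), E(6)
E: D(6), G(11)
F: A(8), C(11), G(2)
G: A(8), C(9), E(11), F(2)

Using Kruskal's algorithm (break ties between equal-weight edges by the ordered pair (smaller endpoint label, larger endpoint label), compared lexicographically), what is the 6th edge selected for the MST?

C-G

Sort edges by weight, then run Kruskal:
A—B (2): add — endpoints in different components.
F—G (2): add — endpoints in different components.
D—E (6): add — endpoints in different components.
A—F (8): add — endpoints in different components.
A—G (8): skip — A and G already connected.
A—D (9): add — endpoints in different components.
C—G (9): add — endpoints in different components.
The 6th edge added is C—G.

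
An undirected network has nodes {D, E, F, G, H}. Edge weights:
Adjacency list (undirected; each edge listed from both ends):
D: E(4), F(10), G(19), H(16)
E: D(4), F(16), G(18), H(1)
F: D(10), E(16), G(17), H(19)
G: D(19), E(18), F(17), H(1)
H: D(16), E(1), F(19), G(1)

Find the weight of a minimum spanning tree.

16

Prim, starting at F.
Step 1: frontier [D—F 10, E—F 16, F—G 17, F—H 19] → take D—F (10); add D.
Step 2: frontier [D—E 4, D—H 16, D—G 19, E—F 16, F—G 17, F—H 19] → take D—E (4); add E.
Step 3: frontier [D—H 16, D—G 19, E—H 1, E—G 18, F—G 17, F—H 19] → take E—H (1); add H.
Step 4: frontier [D—G 19, E—G 18, F—G 17, G—H 1] → take G—H (1); add G.
MST edges: D—F, D—E, E—H, G—H; total weight 10+4+1+1 = 16.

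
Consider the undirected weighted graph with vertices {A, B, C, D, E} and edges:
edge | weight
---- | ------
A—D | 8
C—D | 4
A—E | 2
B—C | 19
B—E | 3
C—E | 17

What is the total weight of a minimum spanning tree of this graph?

Sort edges by weight, then run Kruskal:
A—E (2): add. Components now {A,E} {B} {C} {D}
B—E (3): add. Components now {A,B,E} {C} {D}
C—D (4): add. Components now {A,B,E} {C,D}
A—D (8): add. Components now {A,B,C,D,E}
MST edges: A—E, B—E, C—D, A—D; total weight 2+3+4+8 = 17.

17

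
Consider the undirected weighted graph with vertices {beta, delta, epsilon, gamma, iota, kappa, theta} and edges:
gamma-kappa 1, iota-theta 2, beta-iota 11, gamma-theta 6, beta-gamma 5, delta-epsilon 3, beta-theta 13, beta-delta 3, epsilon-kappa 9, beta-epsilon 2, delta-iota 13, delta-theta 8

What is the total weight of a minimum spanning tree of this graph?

19

Kruskal: consider edges lightest-first.
gamma-kappa (1): add. Components now {beta} {iota} {delta} {gamma,kappa} {theta} {epsilon}
beta-epsilon (2): add. Components now {beta,epsilon} {iota} {delta} {gamma,kappa} {theta}
iota-theta (2): add. Components now {beta,epsilon} {iota,theta} {delta} {gamma,kappa}
beta-delta (3): add. Components now {beta,delta,epsilon} {iota,theta} {gamma,kappa}
delta-epsilon (3): skip — delta and epsilon already connected.
beta-gamma (5): add. Components now {beta,delta,epsilon,gamma,kappa} {iota,theta}
gamma-theta (6): add. Components now {beta,delta,epsilon,gamma,iota,kappa,theta}
MST edges: gamma-kappa, beta-epsilon, iota-theta, beta-delta, beta-gamma, gamma-theta; total weight 1+2+2+3+5+6 = 19.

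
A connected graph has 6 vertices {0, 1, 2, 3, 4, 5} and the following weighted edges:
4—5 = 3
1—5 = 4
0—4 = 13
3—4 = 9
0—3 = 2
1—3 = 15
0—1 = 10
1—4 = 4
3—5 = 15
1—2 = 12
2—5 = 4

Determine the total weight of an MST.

22

Kruskal's algorithm — process edges by increasing weight (ties by edge label):
0—3 (2): add — endpoints in different components.
4—5 (3): add — endpoints in different components.
1—4 (4): add — endpoints in different components.
1—5 (4): skip — 1 and 5 already connected.
2—5 (4): add — endpoints in different components.
3—4 (9): add — endpoints in different components.
MST edges: 0—3, 4—5, 1—4, 2—5, 3—4; total weight 2+3+4+4+9 = 22.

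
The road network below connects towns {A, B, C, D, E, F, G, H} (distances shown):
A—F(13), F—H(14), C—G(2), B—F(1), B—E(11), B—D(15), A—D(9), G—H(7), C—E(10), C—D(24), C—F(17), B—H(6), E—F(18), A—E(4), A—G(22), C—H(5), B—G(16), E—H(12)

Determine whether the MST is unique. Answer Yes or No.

Yes

Sort edges by weight, then run Kruskal:
B—F (1): add — endpoints in different components.
C—G (2): add — endpoints in different components.
A—E (4): add — endpoints in different components.
C—H (5): add — endpoints in different components.
B—H (6): add — endpoints in different components.
G—H (7): skip — G and H already connected.
A—D (9): add — endpoints in different components.
C—E (10): add — endpoints in different components.
Every non-tree edge has weight strictly greater than the heaviest edge on the tree path between its endpoints, so the MST is unique.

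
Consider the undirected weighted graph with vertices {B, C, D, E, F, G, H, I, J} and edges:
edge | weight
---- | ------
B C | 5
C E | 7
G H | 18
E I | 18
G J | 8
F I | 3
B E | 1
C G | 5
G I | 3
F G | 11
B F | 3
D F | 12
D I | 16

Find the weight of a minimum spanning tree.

53

Prim's algorithm from G:
Step 1: cheapest edge leaving the tree is G I (3); add I.
Step 2: cheapest edge leaving the tree is F I (3); add F.
Step 3: cheapest edge leaving the tree is B F (3); add B.
Step 4: cheapest edge leaving the tree is B E (1); add E.
Step 5: cheapest edge leaving the tree is B C (5); add C.
Step 6: cheapest edge leaving the tree is G J (8); add J.
Step 7: cheapest edge leaving the tree is D F (12); add D.
Step 8: cheapest edge leaving the tree is G H (18); add H.
MST edges: G I, F I, B F, B E, B C, G J, D F, G H; total weight 3+3+3+1+5+8+12+18 = 53.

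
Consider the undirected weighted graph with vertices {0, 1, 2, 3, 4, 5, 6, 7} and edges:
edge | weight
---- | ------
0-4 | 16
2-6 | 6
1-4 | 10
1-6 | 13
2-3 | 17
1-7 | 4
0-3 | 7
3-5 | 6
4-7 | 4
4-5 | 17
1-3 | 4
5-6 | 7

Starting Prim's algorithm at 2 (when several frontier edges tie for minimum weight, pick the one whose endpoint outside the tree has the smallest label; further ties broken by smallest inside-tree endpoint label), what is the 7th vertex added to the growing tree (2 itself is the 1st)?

Prim's algorithm from 2:
Step 1: frontier [2-6 6, 2-3 17] → take 2-6 (6); add 6.
Step 2: frontier [2-3 17, 5-6 7, 1-6 13] → take 5-6 (7); add 5.
Step 3: frontier [2-3 17, 3-5 6, 4-5 17, 1-6 13] → take 3-5 (6); add 3.
Step 4: frontier [1-3 4, 0-3 7, 4-5 17, 1-6 13] → take 1-3 (4); add 1.
Step 5: frontier [1-7 4, 1-4 10, 0-3 7, 4-5 17] → take 1-7 (4); add 7.
Step 6: frontier [1-4 10, 0-3 7, 4-5 17, 4-7 4] → take 4-7 (4); add 4.
Step 7: frontier [0-3 7, 0-4 16] → take 0-3 (7); add 0.
Vertex order: 2, 6, 5, 3, 1, 7, 4, 0. The 7th vertex is 4.

4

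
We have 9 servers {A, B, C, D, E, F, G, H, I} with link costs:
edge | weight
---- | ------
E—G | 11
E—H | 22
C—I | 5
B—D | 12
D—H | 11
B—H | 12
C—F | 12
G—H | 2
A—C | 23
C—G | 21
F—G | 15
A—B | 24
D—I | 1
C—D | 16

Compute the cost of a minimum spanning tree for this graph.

Sort edges by weight, then run Kruskal:
D—I (1): add — endpoints in different components.
G—H (2): add — endpoints in different components.
C—I (5): add — endpoints in different components.
D—H (11): add — endpoints in different components.
E—G (11): add — endpoints in different components.
B—D (12): add — endpoints in different components.
B—H (12): skip — B and H already connected.
C—F (12): add — endpoints in different components.
F—G (15): skip — F and G already connected.
C—D (16): skip — C and D already connected.
C—G (21): skip — C and G already connected.
E—H (22): skip — E and H already connected.
A—C (23): add — endpoints in different components.
MST edges: D—I, G—H, C—I, D—H, E—G, B—D, C—F, A—C; total weight 1+2+5+11+11+12+12+23 = 77.

77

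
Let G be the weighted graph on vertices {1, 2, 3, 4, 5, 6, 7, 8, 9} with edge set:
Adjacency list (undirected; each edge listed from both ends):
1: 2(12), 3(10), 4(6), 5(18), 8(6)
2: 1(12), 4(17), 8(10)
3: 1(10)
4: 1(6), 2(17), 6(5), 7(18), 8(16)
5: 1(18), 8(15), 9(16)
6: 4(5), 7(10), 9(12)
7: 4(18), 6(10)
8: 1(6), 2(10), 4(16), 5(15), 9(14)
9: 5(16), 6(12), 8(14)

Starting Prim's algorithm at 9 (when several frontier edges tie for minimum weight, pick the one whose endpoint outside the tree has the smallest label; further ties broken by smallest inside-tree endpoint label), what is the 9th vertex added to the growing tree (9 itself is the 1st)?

Prim's algorithm from 9:
Step 1: cheapest edge leaving the tree is 6 9 (12); add 6.
Step 2: cheapest edge leaving the tree is 4 6 (5); add 4.
Step 3: cheapest edge leaving the tree is 1 4 (6); add 1.
Step 4: cheapest edge leaving the tree is 1 8 (6); add 8.
Step 5: cheapest edge leaving the tree is 2 8 (10); add 2.
Step 6: cheapest edge leaving the tree is 1 3 (10); add 3.
Step 7: cheapest edge leaving the tree is 6 7 (10); add 7.
Step 8: cheapest edge leaving the tree is 5 8 (15); add 5.
Vertex order: 9, 6, 4, 1, 8, 2, 3, 7, 5. The 9th vertex is 5.

5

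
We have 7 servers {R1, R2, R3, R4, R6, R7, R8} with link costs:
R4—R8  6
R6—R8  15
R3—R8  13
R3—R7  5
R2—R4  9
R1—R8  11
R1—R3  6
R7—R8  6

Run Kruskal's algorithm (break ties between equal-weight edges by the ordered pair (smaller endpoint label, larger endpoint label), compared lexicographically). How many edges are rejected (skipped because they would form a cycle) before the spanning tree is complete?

Kruskal: consider edges lightest-first.
R3—R7 (5): add. Components now {R6} {R2} {R1} {R4} {R3,R7} {R8}
R1—R3 (6): add. Components now {R6} {R2} {R1,R3,R7} {R4} {R8}
R4—R8 (6): add. Components now {R6} {R2} {R1,R3,R7} {R4,R8}
R7—R8 (6): add. Components now {R6} {R2} {R1,R3,R4,R7,R8}
R2—R4 (9): add. Components now {R6} {R1,R2,R3,R4,R7,R8}
R1—R8 (11): skip — R1 and R8 already connected.
R3—R8 (13): skip — R3 and R8 already connected.
R6—R8 (15): add. Components now {R1,R2,R3,R4,R6,R7,R8}
Edges rejected before the tree was complete: 2.

2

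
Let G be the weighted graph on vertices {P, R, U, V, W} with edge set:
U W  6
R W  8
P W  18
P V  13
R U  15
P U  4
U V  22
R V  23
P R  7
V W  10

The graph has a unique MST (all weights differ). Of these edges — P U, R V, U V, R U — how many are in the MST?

Kruskal: consider edges lightest-first.
P U (4): add — endpoints in different components.
U W (6): add — endpoints in different components.
P R (7): add — endpoints in different components.
R W (8): skip — W and R already connected.
V W (10): add — endpoints in different components.
MST edge set: {P U, U W, P R, V W}.
Of the listed edges, {P U} are in the MST → 1.

1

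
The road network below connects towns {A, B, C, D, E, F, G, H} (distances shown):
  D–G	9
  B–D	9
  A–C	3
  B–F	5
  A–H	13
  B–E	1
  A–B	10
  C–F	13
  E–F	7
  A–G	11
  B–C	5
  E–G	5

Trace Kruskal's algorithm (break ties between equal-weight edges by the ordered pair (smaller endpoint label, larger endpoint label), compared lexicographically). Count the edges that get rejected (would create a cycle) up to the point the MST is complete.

Sort edges by weight, then run Kruskal:
B–E (1): add — endpoints in different components.
A–C (3): add — endpoints in different components.
B–C (5): add — endpoints in different components.
B–F (5): add — endpoints in different components.
E–G (5): add — endpoints in different components.
E–F (7): skip — E and F already connected.
B–D (9): add — endpoints in different components.
D–G (9): skip — D and G already connected.
A–B (10): skip — A and B already connected.
A–G (11): skip — A and G already connected.
A–H (13): add — endpoints in different components.
Edges rejected before the tree was complete: 4.

4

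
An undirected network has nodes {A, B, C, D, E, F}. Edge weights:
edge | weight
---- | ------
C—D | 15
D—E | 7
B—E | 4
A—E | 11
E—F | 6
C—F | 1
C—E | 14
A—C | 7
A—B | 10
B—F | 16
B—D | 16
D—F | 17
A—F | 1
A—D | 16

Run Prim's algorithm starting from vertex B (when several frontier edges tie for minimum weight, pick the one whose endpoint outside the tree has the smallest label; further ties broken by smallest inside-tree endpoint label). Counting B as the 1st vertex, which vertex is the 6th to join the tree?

Prim, starting at B.
Step 1: cheapest edge leaving the tree is B—E (4); add E.
Step 2: cheapest edge leaving the tree is E—F (6); add F.
Step 3: cheapest edge leaving the tree is A—F (1); add A.
Step 4: cheapest edge leaving the tree is C—F (1); add C.
Step 5: cheapest edge leaving the tree is D—E (7); add D.
Vertex order: B, E, F, A, C, D. The 6th vertex is D.

D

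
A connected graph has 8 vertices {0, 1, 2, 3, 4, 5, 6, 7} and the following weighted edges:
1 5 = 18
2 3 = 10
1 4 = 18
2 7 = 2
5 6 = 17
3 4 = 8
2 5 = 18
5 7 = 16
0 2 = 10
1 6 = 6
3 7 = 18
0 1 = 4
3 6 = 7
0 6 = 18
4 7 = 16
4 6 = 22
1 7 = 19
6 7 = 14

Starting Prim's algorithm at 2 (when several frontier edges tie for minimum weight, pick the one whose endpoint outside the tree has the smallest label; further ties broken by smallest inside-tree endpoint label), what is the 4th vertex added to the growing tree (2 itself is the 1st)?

Prim's algorithm from 2:
Step 1: cheapest edge leaving the tree is 2 7 (2); add 7.
Step 2: cheapest edge leaving the tree is 0 2 (10); add 0.
Step 3: cheapest edge leaving the tree is 0 1 (4); add 1.
Step 4: cheapest edge leaving the tree is 1 6 (6); add 6.
Step 5: cheapest edge leaving the tree is 3 6 (7); add 3.
Step 6: cheapest edge leaving the tree is 3 4 (8); add 4.
Step 7: cheapest edge leaving the tree is 5 7 (16); add 5.
Vertex order: 2, 7, 0, 1, 6, 3, 4, 5. The 4th vertex is 1.

1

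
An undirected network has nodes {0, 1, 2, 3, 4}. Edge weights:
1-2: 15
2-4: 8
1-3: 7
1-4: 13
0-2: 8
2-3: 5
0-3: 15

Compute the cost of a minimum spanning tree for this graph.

Grow the tree from 2 using Prim:
Step 1: frontier [2-3 5, 0-2 8, 2-4 8, 1-2 15] → take 2-3 (5); add 3.
Step 2: frontier [0-2 8, 2-4 8, 1-2 15, 1-3 7, 0-3 15] → take 1-3 (7); add 1.
Step 3: frontier [1-4 13, 0-2 8, 2-4 8, 0-3 15] → take 0-2 (8); add 0.
Step 4: frontier [1-4 13, 2-4 8] → take 2-4 (8); add 4.
MST edges: 2-3, 1-3, 0-2, 2-4; total weight 5+7+8+8 = 28.

28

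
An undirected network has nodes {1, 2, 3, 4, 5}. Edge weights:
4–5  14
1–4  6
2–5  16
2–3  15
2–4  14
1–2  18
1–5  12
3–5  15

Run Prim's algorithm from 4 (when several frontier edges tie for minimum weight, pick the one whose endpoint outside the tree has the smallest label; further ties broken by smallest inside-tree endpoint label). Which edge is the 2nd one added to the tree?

1-5

Prim's algorithm from 4:
Step 1: cheapest edge leaving the tree is 1–4 (6); add 1.
Step 2: cheapest edge leaving the tree is 1–5 (12); add 5.
Step 3: cheapest edge leaving the tree is 2–4 (14); add 2.
Step 4: cheapest edge leaving the tree is 2–3 (15); add 3.
The 2nd edge added is 1–5.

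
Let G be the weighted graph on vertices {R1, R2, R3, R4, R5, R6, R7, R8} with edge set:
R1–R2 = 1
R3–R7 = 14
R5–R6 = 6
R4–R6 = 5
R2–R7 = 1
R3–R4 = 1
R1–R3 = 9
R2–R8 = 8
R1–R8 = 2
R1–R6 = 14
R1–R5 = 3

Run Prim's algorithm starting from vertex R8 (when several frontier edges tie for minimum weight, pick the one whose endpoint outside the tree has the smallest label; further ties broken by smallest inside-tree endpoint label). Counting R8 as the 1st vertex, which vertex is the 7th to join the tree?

Prim, starting at R8.
Step 1: frontier [R1–R8 2, R2–R8 8] → take R1–R8 (2); add R1.
Step 2: frontier [R1–R2 1, R1–R5 3, R1–R3 9, R1–R6 14, R2–R8 8] → take R1–R2 (1); add R2.
Step 3: frontier [R1–R5 3, R1–R3 9, R1–R6 14, R2–R7 1] → take R2–R7 (1); add R7.
Step 4: frontier [R1–R5 3, R1–R3 9, R1–R6 14, R3–R7 14] → take R1–R5 (3); add R5.
Step 5: frontier [R1–R3 9, R1–R6 14, R5–R6 6, R3–R7 14] → take R5–R6 (6); add R6.
Step 6: frontier [R1–R3 9, R4–R6 5, R3–R7 14] → take R4–R6 (5); add R4.
Step 7: frontier [R1–R3 9, R3–R4 1, R3–R7 14] → take R3–R4 (1); add R3.
Vertex order: R8, R1, R2, R7, R5, R6, R4, R3. The 7th vertex is R4.

R4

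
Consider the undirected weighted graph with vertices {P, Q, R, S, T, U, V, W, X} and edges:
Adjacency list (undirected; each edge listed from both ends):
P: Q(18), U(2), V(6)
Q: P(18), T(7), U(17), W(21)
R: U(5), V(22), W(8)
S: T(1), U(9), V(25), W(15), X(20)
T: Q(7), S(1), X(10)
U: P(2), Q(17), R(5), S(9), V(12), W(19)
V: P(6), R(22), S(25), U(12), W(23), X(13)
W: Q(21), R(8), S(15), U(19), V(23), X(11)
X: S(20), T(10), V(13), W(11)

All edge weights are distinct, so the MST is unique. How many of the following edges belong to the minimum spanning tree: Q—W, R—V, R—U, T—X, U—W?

2

Sort edges by weight, then run Kruskal:
S—T (1): add — endpoints in different components.
P—U (2): add — endpoints in different components.
R—U (5): add — endpoints in different components.
P—V (6): add — endpoints in different components.
Q—T (7): add — endpoints in different components.
R—W (8): add — endpoints in different components.
S—U (9): add — endpoints in different components.
T—X (10): add — endpoints in different components.
MST edge set: {S—T, P—U, R—U, P—V, Q—T, R—W, S—U, T—X}.
Of the listed edges, {R—U, T—X} are in the MST → 2.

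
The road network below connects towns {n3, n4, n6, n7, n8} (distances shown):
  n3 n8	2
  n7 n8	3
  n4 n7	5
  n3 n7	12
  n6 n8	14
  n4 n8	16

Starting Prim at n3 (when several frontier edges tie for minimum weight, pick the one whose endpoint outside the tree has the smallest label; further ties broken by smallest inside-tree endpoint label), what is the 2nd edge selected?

n7-n8

Prim's algorithm from n3:
Step 1: frontier [n3 n8 2, n3 n7 12] → take n3 n8 (2); add n8.
Step 2: frontier [n3 n7 12, n7 n8 3, n6 n8 14, n4 n8 16] → take n7 n8 (3); add n7.
Step 3: frontier [n4 n7 5, n6 n8 14, n4 n8 16] → take n4 n7 (5); add n4.
Step 4: frontier [n6 n8 14] → take n6 n8 (14); add n6.
The 2nd edge added is n7 n8.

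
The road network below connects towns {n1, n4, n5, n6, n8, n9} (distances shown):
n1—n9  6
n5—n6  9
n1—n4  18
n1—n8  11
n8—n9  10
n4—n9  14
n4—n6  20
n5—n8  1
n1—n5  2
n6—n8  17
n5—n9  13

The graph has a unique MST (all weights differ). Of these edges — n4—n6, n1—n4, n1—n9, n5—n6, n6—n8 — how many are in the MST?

Kruskal's algorithm — process edges by increasing weight (ties by edge label):
n5—n8 (1): add. Components now {n4} {n6} {n1} {n5,n8} {n9}
n1—n5 (2): add. Components now {n4} {n6} {n1,n5,n8} {n9}
n1—n9 (6): add. Components now {n4} {n6} {n1,n5,n8,n9}
n5—n6 (9): add. Components now {n4} {n1,n5,n6,n8,n9}
n8—n9 (10): skip — n9 and n8 already connected.
n1—n8 (11): skip — n1 and n8 already connected.
n5—n9 (13): skip — n5 and n9 already connected.
n4—n9 (14): add. Components now {n1,n4,n5,n6,n8,n9}
MST edge set: {n5—n8, n1—n5, n1—n9, n5—n6, n4—n9}.
Of the listed edges, {n1—n9, n5—n6} are in the MST → 2.

2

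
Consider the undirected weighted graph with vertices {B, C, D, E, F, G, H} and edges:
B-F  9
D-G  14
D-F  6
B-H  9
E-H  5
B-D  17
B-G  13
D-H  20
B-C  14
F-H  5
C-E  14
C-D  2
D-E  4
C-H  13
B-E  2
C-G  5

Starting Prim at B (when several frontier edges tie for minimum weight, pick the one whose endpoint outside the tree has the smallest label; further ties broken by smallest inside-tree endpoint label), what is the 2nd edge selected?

Prim, starting at B.
Step 1: cheapest edge leaving the tree is B-E (2); add E.
Step 2: cheapest edge leaving the tree is D-E (4); add D.
Step 3: cheapest edge leaving the tree is C-D (2); add C.
Step 4: cheapest edge leaving the tree is C-G (5); add G.
Step 5: cheapest edge leaving the tree is E-H (5); add H.
Step 6: cheapest edge leaving the tree is F-H (5); add F.
The 2nd edge added is D-E.

D-E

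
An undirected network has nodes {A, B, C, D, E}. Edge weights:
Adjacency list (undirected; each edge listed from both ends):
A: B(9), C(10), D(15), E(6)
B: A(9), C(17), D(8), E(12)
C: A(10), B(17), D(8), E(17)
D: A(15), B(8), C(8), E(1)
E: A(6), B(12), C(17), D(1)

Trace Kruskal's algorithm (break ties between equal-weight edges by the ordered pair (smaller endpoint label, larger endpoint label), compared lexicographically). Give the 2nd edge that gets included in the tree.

Kruskal's algorithm — process edges by increasing weight (ties by edge label):
D–E (1): add. Components now {A} {B} {C} {D,E}
A–E (6): add. Components now {A,D,E} {B} {C}
B–D (8): add. Components now {A,B,D,E} {C}
C–D (8): add. Components now {A,B,C,D,E}
The 2nd edge added is A–E.

A-E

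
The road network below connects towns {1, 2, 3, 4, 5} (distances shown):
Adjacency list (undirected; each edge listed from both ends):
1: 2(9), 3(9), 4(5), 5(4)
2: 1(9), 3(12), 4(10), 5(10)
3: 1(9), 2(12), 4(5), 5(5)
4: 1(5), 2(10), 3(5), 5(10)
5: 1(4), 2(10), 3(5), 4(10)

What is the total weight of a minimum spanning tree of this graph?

23

Kruskal: consider edges lightest-first.
1–5 (4): add. Components now {1,5} {2} {3} {4}
1–4 (5): add. Components now {1,4,5} {2} {3}
3–4 (5): add. Components now {1,3,4,5} {2}
3–5 (5): skip — 3 and 5 already connected.
1–2 (9): add. Components now {1,2,3,4,5}
MST edges: 1–5, 1–4, 3–4, 1–2; total weight 4+5+5+9 = 23.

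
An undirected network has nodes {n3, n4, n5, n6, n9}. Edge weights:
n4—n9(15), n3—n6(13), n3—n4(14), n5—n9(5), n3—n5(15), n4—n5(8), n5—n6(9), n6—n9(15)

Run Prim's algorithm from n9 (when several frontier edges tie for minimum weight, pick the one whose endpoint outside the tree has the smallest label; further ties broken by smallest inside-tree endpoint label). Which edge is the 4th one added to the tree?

Prim's algorithm from n9:
Step 1: frontier [n5—n9 5, n4—n9 15, n6—n9 15] → take n5—n9 (5); add n5.
Step 2: frontier [n4—n5 8, n5—n6 9, n3—n5 15, n4—n9 15, n6—n9 15] → take n4—n5 (8); add n4.
Step 3: frontier [n3—n4 14, n5—n6 9, n3—n5 15, n6—n9 15] → take n5—n6 (9); add n6.
Step 4: frontier [n3—n4 14, n3—n5 15, n3—n6 13] → take n3—n6 (13); add n3.
The 4th edge added is n3—n6.

n3-n6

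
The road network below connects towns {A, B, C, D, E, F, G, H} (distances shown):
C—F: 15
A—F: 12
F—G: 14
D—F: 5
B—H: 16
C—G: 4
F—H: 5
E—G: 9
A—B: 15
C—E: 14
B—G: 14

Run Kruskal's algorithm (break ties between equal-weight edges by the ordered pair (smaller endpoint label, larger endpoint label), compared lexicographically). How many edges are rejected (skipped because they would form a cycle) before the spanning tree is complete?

Kruskal: consider edges lightest-first.
C—G (4): add — endpoints in different components.
D—F (5): add — endpoints in different components.
F—H (5): add — endpoints in different components.
E—G (9): add — endpoints in different components.
A—F (12): add — endpoints in different components.
B—G (14): add — endpoints in different components.
C—E (14): skip — C and E already connected.
F—G (14): add — endpoints in different components.
Edges rejected before the tree was complete: 1.

1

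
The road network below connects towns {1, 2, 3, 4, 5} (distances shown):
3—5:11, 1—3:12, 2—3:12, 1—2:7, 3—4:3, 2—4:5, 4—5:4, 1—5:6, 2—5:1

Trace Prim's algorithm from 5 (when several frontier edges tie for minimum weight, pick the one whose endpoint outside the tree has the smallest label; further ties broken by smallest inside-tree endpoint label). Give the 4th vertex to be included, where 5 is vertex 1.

Grow the tree from 5 using Prim:
Step 1: cheapest edge leaving the tree is 2—5 (1); add 2.
Step 2: cheapest edge leaving the tree is 4—5 (4); add 4.
Step 3: cheapest edge leaving the tree is 3—4 (3); add 3.
Step 4: cheapest edge leaving the tree is 1—5 (6); add 1.
Vertex order: 5, 2, 4, 3, 1. The 4th vertex is 3.

3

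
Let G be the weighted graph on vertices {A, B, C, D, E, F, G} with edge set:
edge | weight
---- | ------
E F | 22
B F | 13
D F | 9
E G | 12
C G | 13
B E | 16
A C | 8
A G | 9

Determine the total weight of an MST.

Kruskal's algorithm — process edges by increasing weight (ties by edge label):
A C (8): add — endpoints in different components.
A G (9): add — endpoints in different components.
D F (9): add — endpoints in different components.
E G (12): add — endpoints in different components.
B F (13): add — endpoints in different components.
C G (13): skip — C and G already connected.
B E (16): add — endpoints in different components.
MST edges: A C, A G, D F, E G, B F, B E; total weight 8+9+9+12+13+16 = 67.

67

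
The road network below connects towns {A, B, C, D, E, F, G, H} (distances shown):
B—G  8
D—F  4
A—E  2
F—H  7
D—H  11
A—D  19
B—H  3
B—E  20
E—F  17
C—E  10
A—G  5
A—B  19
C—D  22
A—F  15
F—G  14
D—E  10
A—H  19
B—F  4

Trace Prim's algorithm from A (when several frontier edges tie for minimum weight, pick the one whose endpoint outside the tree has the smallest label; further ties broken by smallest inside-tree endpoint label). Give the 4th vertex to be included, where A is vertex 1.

Grow the tree from A using Prim:
Step 1: cheapest edge leaving the tree is A—E (2); add E.
Step 2: cheapest edge leaving the tree is A—G (5); add G.
Step 3: cheapest edge leaving the tree is B—G (8); add B.
Step 4: cheapest edge leaving the tree is B—H (3); add H.
Step 5: cheapest edge leaving the tree is B—F (4); add F.
Step 6: cheapest edge leaving the tree is D—F (4); add D.
Step 7: cheapest edge leaving the tree is C—E (10); add C.
Vertex order: A, E, G, B, H, F, D, C. The 4th vertex is B.

B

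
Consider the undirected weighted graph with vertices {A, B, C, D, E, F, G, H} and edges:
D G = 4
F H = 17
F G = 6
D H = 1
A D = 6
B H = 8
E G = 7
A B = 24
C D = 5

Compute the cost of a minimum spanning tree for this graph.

37

Prim, starting at G.
Step 1: cheapest edge leaving the tree is D G (4); add D.
Step 2: cheapest edge leaving the tree is D H (1); add H.
Step 3: cheapest edge leaving the tree is C D (5); add C.
Step 4: cheapest edge leaving the tree is A D (6); add A.
Step 5: cheapest edge leaving the tree is F G (6); add F.
Step 6: cheapest edge leaving the tree is E G (7); add E.
Step 7: cheapest edge leaving the tree is B H (8); add B.
MST edges: D G, D H, C D, A D, F G, E G, B H; total weight 4+1+5+6+6+7+8 = 37.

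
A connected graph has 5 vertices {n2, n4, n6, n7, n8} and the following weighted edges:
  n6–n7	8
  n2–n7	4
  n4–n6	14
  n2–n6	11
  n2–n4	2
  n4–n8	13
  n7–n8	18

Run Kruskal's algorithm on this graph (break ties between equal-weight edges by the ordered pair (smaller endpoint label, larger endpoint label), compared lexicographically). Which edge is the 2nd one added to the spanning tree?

Kruskal's algorithm — process edges by increasing weight (ties by edge label):
n2–n4 (2): add. Components now {n8} {n2,n4} {n7} {n6}
n2–n7 (4): add. Components now {n8} {n2,n4,n7} {n6}
n6–n7 (8): add. Components now {n8} {n2,n4,n6,n7}
n2–n6 (11): skip — n6 and n2 already connected.
n4–n8 (13): add. Components now {n2,n4,n6,n7,n8}
The 2nd edge added is n2–n7.

n2-n7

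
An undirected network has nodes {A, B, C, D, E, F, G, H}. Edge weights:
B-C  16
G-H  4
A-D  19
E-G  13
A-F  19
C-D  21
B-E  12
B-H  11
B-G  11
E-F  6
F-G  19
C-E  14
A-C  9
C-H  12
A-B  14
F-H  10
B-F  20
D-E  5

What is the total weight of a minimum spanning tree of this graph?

57

Sort edges by weight, then run Kruskal:
G-H (4): add — endpoints in different components.
D-E (5): add — endpoints in different components.
E-F (6): add — endpoints in different components.
A-C (9): add — endpoints in different components.
F-H (10): add — endpoints in different components.
B-G (11): add — endpoints in different components.
B-H (11): skip — B and H already connected.
B-E (12): skip — B and E already connected.
C-H (12): add — endpoints in different components.
MST edges: G-H, D-E, E-F, A-C, F-H, B-G, C-H; total weight 4+5+6+9+10+11+12 = 57.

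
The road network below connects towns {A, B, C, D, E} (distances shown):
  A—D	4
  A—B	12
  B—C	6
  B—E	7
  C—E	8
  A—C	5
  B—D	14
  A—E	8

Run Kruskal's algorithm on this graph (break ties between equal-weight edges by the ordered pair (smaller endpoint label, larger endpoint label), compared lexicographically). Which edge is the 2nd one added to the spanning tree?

A-C

Sort edges by weight, then run Kruskal:
A—D (4): add. Components now {A,D} {B} {C} {E}
A—C (5): add. Components now {A,C,D} {B} {E}
B—C (6): add. Components now {A,B,C,D} {E}
B—E (7): add. Components now {A,B,C,D,E}
The 2nd edge added is A—C.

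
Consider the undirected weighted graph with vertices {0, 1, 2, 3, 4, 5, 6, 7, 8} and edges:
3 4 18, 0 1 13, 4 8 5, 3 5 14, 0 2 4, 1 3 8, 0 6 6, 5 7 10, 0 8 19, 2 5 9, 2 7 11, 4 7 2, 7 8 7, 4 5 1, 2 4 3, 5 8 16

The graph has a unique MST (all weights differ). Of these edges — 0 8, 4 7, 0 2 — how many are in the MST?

2

Kruskal's algorithm — process edges by increasing weight (ties by edge label):
4 5 (1): add — endpoints in different components.
4 7 (2): add — endpoints in different components.
2 4 (3): add — endpoints in different components.
0 2 (4): add — endpoints in different components.
4 8 (5): add — endpoints in different components.
0 6 (6): add — endpoints in different components.
7 8 (7): skip — 7 and 8 already connected.
1 3 (8): add — endpoints in different components.
2 5 (9): skip — 2 and 5 already connected.
5 7 (10): skip — 5 and 7 already connected.
2 7 (11): skip — 2 and 7 already connected.
0 1 (13): add — endpoints in different components.
MST edge set: {4 5, 4 7, 2 4, 0 2, 4 8, 0 6, 1 3, 0 1}.
Of the listed edges, {4 7, 0 2} are in the MST → 2.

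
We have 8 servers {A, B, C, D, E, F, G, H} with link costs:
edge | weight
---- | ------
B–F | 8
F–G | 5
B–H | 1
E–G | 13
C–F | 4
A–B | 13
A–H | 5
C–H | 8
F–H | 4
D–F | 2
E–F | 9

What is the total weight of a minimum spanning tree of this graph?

Prim, starting at A.
Step 1: frontier [A–H 5, A–B 13] → take A–H (5); add H.
Step 2: frontier [A–B 13, B–H 1, F–H 4, C–H 8] → take B–H (1); add B.
Step 3: frontier [B–F 8, F–H 4, C–H 8] → take F–H (4); add F.
Step 4: frontier [D–F 2, C–F 4, F–G 5, E–F 9, C–H 8] → take D–F (2); add D.
Step 5: frontier [C–F 4, F–G 5, E–F 9, C–H 8] → take C–F (4); add C.
Step 6: frontier [F–G 5, E–F 9] → take F–G (5); add G.
Step 7: frontier [E–F 9, E–G 13] → take E–F (9); add E.
MST edges: A–H, B–H, F–H, D–F, C–F, F–G, E–F; total weight 5+1+4+2+4+5+9 = 30.

30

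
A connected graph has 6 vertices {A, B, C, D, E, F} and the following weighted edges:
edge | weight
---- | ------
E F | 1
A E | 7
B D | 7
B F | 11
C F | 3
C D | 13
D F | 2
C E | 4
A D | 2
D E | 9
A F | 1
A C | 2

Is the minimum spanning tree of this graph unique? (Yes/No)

No

Sort edges by weight, then run Kruskal:
A F (1): add. Components now {A,F} {B} {C} {D} {E}
E F (1): add. Components now {A,E,F} {B} {C} {D}
A C (2): add. Components now {A,C,E,F} {B} {D}
A D (2): add. Components now {A,C,D,E,F} {B}
D F (2): skip — D and F already connected.
C F (3): skip — C and F already connected.
C E (4): skip — C and E already connected.
A E (7): skip — A and E already connected.
B D (7): add. Components now {A,B,C,D,E,F}
Non-tree edge D F has weight 2, equal to the heaviest edge on its tree cycle — swapping gives another MST of the same weight. Not unique.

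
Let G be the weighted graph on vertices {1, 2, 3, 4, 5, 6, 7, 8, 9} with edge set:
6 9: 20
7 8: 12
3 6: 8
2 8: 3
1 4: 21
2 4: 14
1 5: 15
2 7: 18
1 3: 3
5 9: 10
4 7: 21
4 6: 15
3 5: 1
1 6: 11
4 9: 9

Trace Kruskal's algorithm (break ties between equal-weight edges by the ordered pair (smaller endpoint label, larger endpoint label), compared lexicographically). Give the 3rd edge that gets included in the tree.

Sort edges by weight, then run Kruskal:
3 5 (1): add — endpoints in different components.
1 3 (3): add — endpoints in different components.
2 8 (3): add — endpoints in different components.
3 6 (8): add — endpoints in different components.
4 9 (9): add — endpoints in different components.
5 9 (10): add — endpoints in different components.
1 6 (11): skip — 1 and 6 already connected.
7 8 (12): add — endpoints in different components.
2 4 (14): add — endpoints in different components.
The 3rd edge added is 2 8.

2-8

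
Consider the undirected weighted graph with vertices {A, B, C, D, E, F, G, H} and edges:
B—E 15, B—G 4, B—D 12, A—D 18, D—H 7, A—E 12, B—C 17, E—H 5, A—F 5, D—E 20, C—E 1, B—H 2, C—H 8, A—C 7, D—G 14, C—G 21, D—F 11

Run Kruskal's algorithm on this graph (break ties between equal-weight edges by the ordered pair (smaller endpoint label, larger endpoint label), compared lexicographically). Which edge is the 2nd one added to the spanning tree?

B-H

Sort edges by weight, then run Kruskal:
C—E (1): add — endpoints in different components.
B—H (2): add — endpoints in different components.
B—G (4): add — endpoints in different components.
A—F (5): add — endpoints in different components.
E—H (5): add — endpoints in different components.
A—C (7): add — endpoints in different components.
D—H (7): add — endpoints in different components.
The 2nd edge added is B—H.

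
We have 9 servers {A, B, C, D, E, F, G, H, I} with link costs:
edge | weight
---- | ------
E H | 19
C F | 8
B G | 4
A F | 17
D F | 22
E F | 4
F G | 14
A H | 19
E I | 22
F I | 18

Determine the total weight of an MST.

106

Grow the tree from E using Prim:
Step 1: cheapest edge leaving the tree is E F (4); add F.
Step 2: cheapest edge leaving the tree is C F (8); add C.
Step 3: cheapest edge leaving the tree is F G (14); add G.
Step 4: cheapest edge leaving the tree is B G (4); add B.
Step 5: cheapest edge leaving the tree is A F (17); add A.
Step 6: cheapest edge leaving the tree is F I (18); add I.
Step 7: cheapest edge leaving the tree is A H (19); add H.
Step 8: cheapest edge leaving the tree is D F (22); add D.
MST edges: E F, C F, F G, B G, A F, F I, A H, D F; total weight 4+8+14+4+17+18+19+22 = 106.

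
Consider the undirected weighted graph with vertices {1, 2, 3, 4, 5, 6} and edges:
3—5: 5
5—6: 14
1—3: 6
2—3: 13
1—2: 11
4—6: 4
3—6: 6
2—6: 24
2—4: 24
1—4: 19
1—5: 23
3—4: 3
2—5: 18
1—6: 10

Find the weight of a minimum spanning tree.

Sort edges by weight, then run Kruskal:
3—4 (3): add — endpoints in different components.
4—6 (4): add — endpoints in different components.
3—5 (5): add — endpoints in different components.
1—3 (6): add — endpoints in different components.
3—6 (6): skip — 3 and 6 already connected.
1—6 (10): skip — 1 and 6 already connected.
1—2 (11): add — endpoints in different components.
MST edges: 3—4, 4—6, 3—5, 1—3, 1—2; total weight 3+4+5+6+11 = 29.

29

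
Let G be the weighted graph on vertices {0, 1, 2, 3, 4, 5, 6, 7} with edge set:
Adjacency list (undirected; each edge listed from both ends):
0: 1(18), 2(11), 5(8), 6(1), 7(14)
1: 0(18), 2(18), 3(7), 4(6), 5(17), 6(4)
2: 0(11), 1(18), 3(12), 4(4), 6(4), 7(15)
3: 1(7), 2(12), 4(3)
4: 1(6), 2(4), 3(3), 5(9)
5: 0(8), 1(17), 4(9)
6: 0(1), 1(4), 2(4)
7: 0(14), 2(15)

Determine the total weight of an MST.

Kruskal's algorithm — process edges by increasing weight (ties by edge label):
0-6 (1): add — endpoints in different components.
3-4 (3): add — endpoints in different components.
1-6 (4): add — endpoints in different components.
2-4 (4): add — endpoints in different components.
2-6 (4): add — endpoints in different components.
1-4 (6): skip — 1 and 4 already connected.
1-3 (7): skip — 1 and 3 already connected.
0-5 (8): add — endpoints in different components.
4-5 (9): skip — 4 and 5 already connected.
0-2 (11): skip — 0 and 2 already connected.
2-3 (12): skip — 2 and 3 already connected.
0-7 (14): add — endpoints in different components.
MST edges: 0-6, 3-4, 1-6, 2-4, 2-6, 0-5, 0-7; total weight 1+3+4+4+4+8+14 = 38.

38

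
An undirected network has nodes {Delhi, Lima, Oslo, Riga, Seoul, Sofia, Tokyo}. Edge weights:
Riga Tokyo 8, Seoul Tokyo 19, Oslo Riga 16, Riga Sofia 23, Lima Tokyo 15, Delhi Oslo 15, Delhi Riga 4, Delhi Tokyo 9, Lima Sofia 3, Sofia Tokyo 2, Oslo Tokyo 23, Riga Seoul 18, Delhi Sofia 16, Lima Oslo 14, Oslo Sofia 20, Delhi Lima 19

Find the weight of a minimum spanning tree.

Sort edges by weight, then run Kruskal:
Sofia Tokyo (2): add. Components now {Sofia,Tokyo} {Delhi} {Oslo} {Riga} {Seoul} {Lima}
Lima Sofia (3): add. Components now {Lima,Sofia,Tokyo} {Delhi} {Oslo} {Riga} {Seoul}
Delhi Riga (4): add. Components now {Lima,Sofia,Tokyo} {Delhi,Riga} {Oslo} {Seoul}
Riga Tokyo (8): add. Components now {Delhi,Lima,Riga,Sofia,Tokyo} {Oslo} {Seoul}
Delhi Tokyo (9): skip — Delhi and Tokyo already connected.
Lima Oslo (14): add. Components now {Delhi,Lima,Oslo,Riga,Sofia,Tokyo} {Seoul}
Delhi Oslo (15): skip — Delhi and Oslo already connected.
Lima Tokyo (15): skip — Lima and Tokyo already connected.
Delhi Sofia (16): skip — Sofia and Delhi already connected.
Oslo Riga (16): skip — Oslo and Riga already connected.
Riga Seoul (18): add. Components now {Delhi,Lima,Oslo,Riga,Seoul,Sofia,Tokyo}
MST edges: Sofia Tokyo, Lima Sofia, Delhi Riga, Riga Tokyo, Lima Oslo, Riga Seoul; total weight 2+3+4+8+14+18 = 49.

49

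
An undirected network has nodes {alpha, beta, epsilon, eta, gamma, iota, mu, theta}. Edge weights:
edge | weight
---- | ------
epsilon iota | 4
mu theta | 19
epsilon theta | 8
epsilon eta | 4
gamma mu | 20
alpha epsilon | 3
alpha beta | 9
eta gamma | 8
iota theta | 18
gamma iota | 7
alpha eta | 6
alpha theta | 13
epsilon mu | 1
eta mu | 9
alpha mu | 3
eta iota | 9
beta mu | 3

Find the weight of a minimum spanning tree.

Sort edges by weight, then run Kruskal:
epsilon mu (1): add — endpoints in different components.
alpha epsilon (3): add — endpoints in different components.
alpha mu (3): skip — mu and alpha already connected.
beta mu (3): add — endpoints in different components.
epsilon eta (4): add — endpoints in different components.
epsilon iota (4): add — endpoints in different components.
alpha eta (6): skip — alpha and eta already connected.
gamma iota (7): add — endpoints in different components.
epsilon theta (8): add — endpoints in different components.
MST edges: epsilon mu, alpha epsilon, beta mu, epsilon eta, epsilon iota, gamma iota, epsilon theta; total weight 1+3+3+4+4+7+8 = 30.

30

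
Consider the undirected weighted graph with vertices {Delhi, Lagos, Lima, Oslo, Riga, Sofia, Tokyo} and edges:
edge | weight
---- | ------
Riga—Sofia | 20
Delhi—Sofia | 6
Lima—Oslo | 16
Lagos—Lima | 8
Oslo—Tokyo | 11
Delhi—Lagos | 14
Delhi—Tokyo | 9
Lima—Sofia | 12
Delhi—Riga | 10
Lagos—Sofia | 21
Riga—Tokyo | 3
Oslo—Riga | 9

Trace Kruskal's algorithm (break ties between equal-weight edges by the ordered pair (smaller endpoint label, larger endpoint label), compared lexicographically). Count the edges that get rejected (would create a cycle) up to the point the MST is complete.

2

Kruskal: consider edges lightest-first.
Riga—Tokyo (3): add. Components now {Riga,Tokyo} {Oslo} {Sofia} {Lima} {Delhi} {Lagos}
Delhi—Sofia (6): add. Components now {Riga,Tokyo} {Oslo} {Delhi,Sofia} {Lima} {Lagos}
Lagos—Lima (8): add. Components now {Riga,Tokyo} {Oslo} {Delhi,Sofia} {Lagos,Lima}
Delhi—Tokyo (9): add. Components now {Delhi,Riga,Sofia,Tokyo} {Oslo} {Lagos,Lima}
Oslo—Riga (9): add. Components now {Delhi,Oslo,Riga,Sofia,Tokyo} {Lagos,Lima}
Delhi—Riga (10): skip — Riga and Delhi already connected.
Oslo—Tokyo (11): skip — Tokyo and Oslo already connected.
Lima—Sofia (12): add. Components now {Delhi,Lagos,Lima,Oslo,Riga,Sofia,Tokyo}
Edges rejected before the tree was complete: 2.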